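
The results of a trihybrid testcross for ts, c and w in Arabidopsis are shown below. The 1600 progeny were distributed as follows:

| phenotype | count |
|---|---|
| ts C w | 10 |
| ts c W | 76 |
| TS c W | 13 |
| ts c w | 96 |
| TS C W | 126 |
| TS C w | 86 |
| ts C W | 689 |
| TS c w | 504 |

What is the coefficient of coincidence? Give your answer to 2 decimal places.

0.81

The two most frequent reciprocal classes, TS c w and ts C W, are the parental types, so the F1 was TS c w / ts C W.
The two rarest classes, TS c W and ts C w, are the double crossovers. Comparing them with the parentals, only the w allele has switched, so w is the middle locus and the order is c – w – ts.
c–w: (162 + 23)/1600 = 0.1156; w–ts: (222 + 23)/1600 = 0.1531.
Expected DCO frequency = 0.1156 × 0.1531 ≈ 0.01770; observed = 23/1600 ≈ 0.01438.
Coefficient of coincidence = 0.01438/0.01770 ≈ 0.81.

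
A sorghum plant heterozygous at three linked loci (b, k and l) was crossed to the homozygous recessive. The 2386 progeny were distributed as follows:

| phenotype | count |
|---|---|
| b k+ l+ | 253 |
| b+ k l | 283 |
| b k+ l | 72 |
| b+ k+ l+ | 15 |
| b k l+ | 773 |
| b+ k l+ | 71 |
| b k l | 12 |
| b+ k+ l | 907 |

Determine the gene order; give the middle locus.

l

The two most frequent reciprocal classes, b k l+ and b+ k+ l, are the parental types, so the F1 was b k l+ / b+ k+ l.
The two rarest classes, b k l and b+ k+ l+, are the double crossovers. Comparing them with the parentals, only the l allele has switched, so l is the middle locus and the order is k – l – b.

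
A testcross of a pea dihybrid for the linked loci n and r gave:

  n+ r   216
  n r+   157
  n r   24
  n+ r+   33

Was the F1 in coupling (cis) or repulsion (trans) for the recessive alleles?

The two most frequent classes are n+ r (216) and n r+ (157); these are the parental (non-recombinant) types.
So the F1 carried n+ r on one chromosome and n r+ on the other — the recessive alleles are on opposite chromosomes (trans / repulsion).

trans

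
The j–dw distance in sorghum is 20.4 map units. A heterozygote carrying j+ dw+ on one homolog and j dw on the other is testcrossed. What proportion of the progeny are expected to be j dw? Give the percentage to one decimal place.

39.8%

A map distance of 20.4 map units corresponds to a recombination frequency of 0.204.
The F1 is j+ dw+ / j dw, so j dw is a parental gamete class with expected frequency (1 − r)/2 = 0.796/2 = 0.3980.
That is 0.3980 = 39.8% of the progeny.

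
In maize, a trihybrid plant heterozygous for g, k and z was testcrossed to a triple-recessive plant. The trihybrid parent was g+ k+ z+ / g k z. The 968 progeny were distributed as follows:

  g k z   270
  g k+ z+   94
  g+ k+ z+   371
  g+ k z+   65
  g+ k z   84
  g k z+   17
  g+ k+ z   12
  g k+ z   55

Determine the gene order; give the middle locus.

z

The two rarest classes, g+ k+ z and g k z+, are the double crossovers. Comparing them with the parentals, only the z allele has switched, so z is the middle locus and the order is k – z – g.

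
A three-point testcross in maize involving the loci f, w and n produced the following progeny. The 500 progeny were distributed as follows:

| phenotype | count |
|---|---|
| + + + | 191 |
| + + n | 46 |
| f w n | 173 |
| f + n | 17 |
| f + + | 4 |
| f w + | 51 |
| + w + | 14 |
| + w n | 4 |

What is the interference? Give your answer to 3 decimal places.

0.023

The two most frequent reciprocal classes, + + + and f w n, are the parental types, so the F1 was + + + / f w n.
The two rarest classes, f + + and + w n, are the double crossovers. Comparing them with the parentals, only the f allele has switched, so f is the middle locus and the order is n – f – w.
n–f: (97 + 8)/500 = 0.2100; f–w: (31 + 8)/500 = 0.0780.
Expected DCO frequency = 0.2100 × 0.0780 ≈ 0.01638; observed = 8/500 ≈ 0.01600.
Coefficient of coincidence = 0.01600/0.01638 ≈ 0.977; interference = 1 − 0.977 = 0.023.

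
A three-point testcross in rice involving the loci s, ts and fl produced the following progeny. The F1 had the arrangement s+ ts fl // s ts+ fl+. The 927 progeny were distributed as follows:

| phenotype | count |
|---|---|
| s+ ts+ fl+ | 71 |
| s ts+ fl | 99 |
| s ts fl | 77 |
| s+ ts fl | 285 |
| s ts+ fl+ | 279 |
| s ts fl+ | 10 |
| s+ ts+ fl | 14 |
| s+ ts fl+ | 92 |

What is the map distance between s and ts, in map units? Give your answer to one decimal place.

18.6 map units

The two rarest classes, s+ ts+ fl and s ts fl+, are the double crossovers. Comparing them with the parentals, only the ts allele has switched, so ts is the middle locus and the order is fl – ts – s.
Crossovers in the ts–s interval produce the single-crossover classes s ts fl and s+ ts+ fl+ (77 + 71 = 148) plus the double crossovers (24).
RF(ts–s) = (148 + 24) / 927 = 172/927 = 0.1855 → 18.6 map units.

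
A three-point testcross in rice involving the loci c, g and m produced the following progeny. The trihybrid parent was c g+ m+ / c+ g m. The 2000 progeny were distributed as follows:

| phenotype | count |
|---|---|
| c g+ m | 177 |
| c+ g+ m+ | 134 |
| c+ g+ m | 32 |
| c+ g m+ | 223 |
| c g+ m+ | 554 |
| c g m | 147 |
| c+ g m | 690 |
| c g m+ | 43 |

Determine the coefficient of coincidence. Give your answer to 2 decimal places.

The two rarest classes, c g m+ and c+ g+ m, are the double crossovers. Comparing them with the parentals, only the g allele has switched, so g is the middle locus and the order is c – g – m.
c–g: (281 + 75)/2000 = 0.1780; g–m: (400 + 75)/2000 = 0.2375.
Expected DCO frequency = 0.1780 × 0.2375 ≈ 0.04227; observed = 75/2000 ≈ 0.03750.
Coefficient of coincidence = 0.03750/0.04227 ≈ 0.89.

0.89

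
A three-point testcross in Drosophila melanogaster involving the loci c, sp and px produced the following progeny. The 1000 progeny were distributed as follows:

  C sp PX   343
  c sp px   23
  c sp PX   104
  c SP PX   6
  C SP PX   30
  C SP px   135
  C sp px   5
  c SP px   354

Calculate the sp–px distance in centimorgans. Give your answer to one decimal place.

6.4 centimorgans

The two most frequent reciprocal classes, C sp PX and c SP px, are the parental types, so the F1 was C sp PX / c SP px.
The two rarest classes, C sp px and c SP PX, are the double crossovers. Comparing them with the parentals, only the px allele has switched, so px is the middle locus and the order is c – px – sp.
Crossovers in the px–sp interval produce the single-crossover classes C SP PX and c sp px (30 + 23 = 53) plus the double crossovers (11).
RF(px–sp) = (53 + 11) / 1000 = 64/1000 = 0.0640 → 6.4 centimorgans.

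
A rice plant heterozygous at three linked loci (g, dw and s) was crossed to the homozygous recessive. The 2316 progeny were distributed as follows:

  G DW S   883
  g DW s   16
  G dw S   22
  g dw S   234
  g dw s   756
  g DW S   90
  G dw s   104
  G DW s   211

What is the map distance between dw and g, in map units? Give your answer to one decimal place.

The two most frequent reciprocal classes, g dw s and G DW S, are the parental types, so the F1 was g dw s / G DW S.
The two rarest classes, g DW s and G dw S, are the double crossovers. Comparing them with the parentals, only the dw allele has switched, so dw is the middle locus and the order is s – dw – g.
Crossovers in the dw–g interval produce the single-crossover classes G dw s and g DW S (104 + 90 = 194) plus the double crossovers (38).
RF(dw–g) = (194 + 38) / 2316 = 232/2316 = 0.1002 → 10.0 map units.

10.0 map units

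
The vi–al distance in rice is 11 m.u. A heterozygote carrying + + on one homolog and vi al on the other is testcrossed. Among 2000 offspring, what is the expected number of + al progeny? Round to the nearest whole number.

A map distance of 11 m.u. corresponds to a recombination frequency of 0.110.
The F1 is + + / vi al, so + al is a recombinant gamete class with expected frequency r/2 = 0.110/2 = 0.0550.
Expected number = 0.0550 × 2000 = 110.00 ≈ 110.

110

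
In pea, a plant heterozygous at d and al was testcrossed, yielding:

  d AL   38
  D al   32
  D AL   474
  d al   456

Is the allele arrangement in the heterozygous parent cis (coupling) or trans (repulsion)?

The two most frequent classes are D AL (474) and d al (456); these are the parental (non-recombinant) types.
So the F1 carried D AL on one chromosome and d al on the other — the recessive alleles are on the same chromosome (cis / coupling).

cis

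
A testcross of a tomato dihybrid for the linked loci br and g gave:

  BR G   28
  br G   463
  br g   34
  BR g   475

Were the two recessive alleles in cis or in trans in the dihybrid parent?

trans

The two most frequent classes are BR g (475) and br G (463); these are the parental (non-recombinant) types.
So the F1 carried BR g on one chromosome and br G on the other — the recessive alleles are on opposite chromosomes (trans / repulsion).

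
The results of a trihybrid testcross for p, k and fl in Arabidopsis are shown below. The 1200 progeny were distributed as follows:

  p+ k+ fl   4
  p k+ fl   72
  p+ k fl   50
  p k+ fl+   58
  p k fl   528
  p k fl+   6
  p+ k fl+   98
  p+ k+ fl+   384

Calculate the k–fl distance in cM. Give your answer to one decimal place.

The two most frequent reciprocal classes, p k fl and p+ k+ fl+, are the parental types, so the F1 was p k fl / p+ k+ fl+.
The two rarest classes, p k fl+ and p+ k+ fl, are the double crossovers. Comparing them with the parentals, only the fl allele has switched, so fl is the middle locus and the order is k – fl – p.
Crossovers in the k–fl interval produce the single-crossover classes p k+ fl and p+ k fl+ (72 + 98 = 170) plus the double crossovers (10).
RF(k–fl) = (170 + 10) / 1200 = 180/1200 = 0.1500 → 15.0 cM.

15.0 cM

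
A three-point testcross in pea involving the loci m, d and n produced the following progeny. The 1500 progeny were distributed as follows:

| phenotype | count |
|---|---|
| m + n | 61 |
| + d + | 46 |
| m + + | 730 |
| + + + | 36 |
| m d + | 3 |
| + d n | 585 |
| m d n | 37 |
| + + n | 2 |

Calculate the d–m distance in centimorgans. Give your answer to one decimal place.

The two most frequent reciprocal classes, + d n and m + +, are the parental types, so the F1 was + d n / m + +.
The two rarest classes, + + n and m d +, are the double crossovers. Comparing them with the parentals, only the d allele has switched, so d is the middle locus and the order is m – d – n.
Crossovers in the m–d interval produce the single-crossover classes m d n and + + + (37 + 36 = 73) plus the double crossovers (5).
RF(m–d) = (73 + 5) / 1500 = 78/1500 = 0.0520 → 5.2 centimorgans.

5.2 centimorgans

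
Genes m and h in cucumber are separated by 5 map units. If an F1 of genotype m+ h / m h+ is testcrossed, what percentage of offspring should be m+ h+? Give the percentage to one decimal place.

A map distance of 5 map units corresponds to a recombination frequency of 0.050.
The F1 is m+ h / m h+, so m+ h+ is a recombinant gamete class with expected frequency r/2 = 0.050/2 = 0.0250.
That is 0.0250 = 2.5% of the progeny.

2.5%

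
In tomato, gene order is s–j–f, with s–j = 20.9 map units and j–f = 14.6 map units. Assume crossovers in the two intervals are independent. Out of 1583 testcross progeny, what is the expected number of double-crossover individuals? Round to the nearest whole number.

Map distances give recombination frequencies of 0.209 and 0.146 for the two intervals.
With no interference, expected double-crossover frequency = 0.209 × 0.146 = 0.03051.
Expected number = 0.03051 × 1583 = 48.30 ≈ 48.

48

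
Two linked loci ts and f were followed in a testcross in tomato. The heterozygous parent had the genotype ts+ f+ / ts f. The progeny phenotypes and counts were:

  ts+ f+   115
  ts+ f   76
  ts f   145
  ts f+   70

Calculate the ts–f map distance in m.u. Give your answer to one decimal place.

36.0 m.u.

The recombinant classes are ts+ f and ts f+: 76 + 70 = 146.
Recombination frequency = 146/406 = 0.3596 ≈ 36.0%, i.e. 36.0 m.u.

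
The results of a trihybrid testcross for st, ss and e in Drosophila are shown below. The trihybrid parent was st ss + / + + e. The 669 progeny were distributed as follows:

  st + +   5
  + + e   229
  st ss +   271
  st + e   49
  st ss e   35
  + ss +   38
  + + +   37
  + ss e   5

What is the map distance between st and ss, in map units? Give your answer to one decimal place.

The two rarest classes, st + + and + ss e, are the double crossovers. Comparing them with the parentals, only the ss allele has switched, so ss is the middle locus and the order is e – ss – st.
Crossovers in the ss–st interval produce the single-crossover classes + ss + and st + e (38 + 49 = 87) plus the double crossovers (10).
RF(ss–st) = (87 + 10) / 669 = 97/669 = 0.1450 → 14.5 map units.

14.5 map units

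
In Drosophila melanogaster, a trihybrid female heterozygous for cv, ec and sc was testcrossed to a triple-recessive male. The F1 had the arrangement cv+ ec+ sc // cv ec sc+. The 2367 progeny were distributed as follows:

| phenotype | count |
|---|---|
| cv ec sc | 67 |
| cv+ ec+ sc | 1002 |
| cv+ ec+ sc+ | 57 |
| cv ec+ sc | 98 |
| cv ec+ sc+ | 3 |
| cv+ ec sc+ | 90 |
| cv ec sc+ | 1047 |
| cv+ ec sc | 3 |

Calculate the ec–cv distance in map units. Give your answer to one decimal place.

8.2 map units

The two rarest classes, cv+ ec sc and cv ec+ sc+, are the double crossovers. Comparing them with the parentals, only the ec allele has switched, so ec is the middle locus and the order is cv – ec – sc.
Crossovers in the cv–ec interval produce the single-crossover classes cv ec+ sc and cv+ ec sc+ (98 + 90 = 188) plus the double crossovers (6).
RF(cv–ec) = (188 + 6) / 2367 = 194/2367 = 0.0820 → 8.2 map units.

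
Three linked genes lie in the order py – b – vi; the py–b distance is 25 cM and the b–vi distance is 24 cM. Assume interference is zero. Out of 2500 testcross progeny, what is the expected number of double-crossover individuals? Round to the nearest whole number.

150

Map distances give recombination frequencies of 0.250 and 0.240 for the two intervals.
With no interference, expected double-crossover frequency = 0.250 × 0.240 = 0.06000.
Expected number = 0.06000 × 2500 = 150.00 ≈ 150.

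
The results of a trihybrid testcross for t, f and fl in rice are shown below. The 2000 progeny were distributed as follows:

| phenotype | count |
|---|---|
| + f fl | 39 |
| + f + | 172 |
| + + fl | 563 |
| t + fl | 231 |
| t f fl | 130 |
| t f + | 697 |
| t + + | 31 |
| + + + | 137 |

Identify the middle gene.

f

The two most frequent reciprocal classes, + + fl and t f +, are the parental types, so the F1 was + + fl / t f +.
The two rarest classes, + f fl and t + +, are the double crossovers. Comparing them with the parentals, only the f allele has switched, so f is the middle locus and the order is fl – f – t.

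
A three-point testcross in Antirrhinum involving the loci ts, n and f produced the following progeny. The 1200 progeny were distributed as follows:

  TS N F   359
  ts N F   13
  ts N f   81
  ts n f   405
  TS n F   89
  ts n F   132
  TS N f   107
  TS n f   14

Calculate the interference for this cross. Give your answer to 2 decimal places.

The two most frequent reciprocal classes, TS N F and ts n f, are the parental types, so the F1 was TS N F / ts n f.
The two rarest classes, ts N F and TS n f, are the double crossovers. Comparing them with the parentals, only the ts allele has switched, so ts is the middle locus and the order is n – ts – f.
n–ts: (170 + 27)/1200 = 0.1642; ts–f: (239 + 27)/1200 = 0.2217.
Expected DCO frequency = 0.1642 × 0.2217 ≈ 0.03640; observed = 27/1200 ≈ 0.02250.
Coefficient of coincidence = 0.02250/0.03640 ≈ 0.62; interference = 1 − 0.62 = 0.38.

0.38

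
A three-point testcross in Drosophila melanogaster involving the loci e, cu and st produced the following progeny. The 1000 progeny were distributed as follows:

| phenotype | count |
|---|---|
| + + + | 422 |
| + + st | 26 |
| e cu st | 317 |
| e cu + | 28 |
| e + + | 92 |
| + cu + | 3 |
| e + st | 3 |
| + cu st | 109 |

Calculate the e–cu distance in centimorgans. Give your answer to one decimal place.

20.7 centimorgans

The two most frequent reciprocal classes, + + + and e cu st, are the parental types, so the F1 was + + + / e cu st.
The two rarest classes, + cu + and e + st, are the double crossovers. Comparing them with the parentals, only the cu allele has switched, so cu is the middle locus and the order is e – cu – st.
Crossovers in the e–cu interval produce the single-crossover classes e + + and + cu st (92 + 109 = 201) plus the double crossovers (6).
RF(e–cu) = (201 + 6) / 1000 = 207/1000 = 0.2070 → 20.7 centimorgans.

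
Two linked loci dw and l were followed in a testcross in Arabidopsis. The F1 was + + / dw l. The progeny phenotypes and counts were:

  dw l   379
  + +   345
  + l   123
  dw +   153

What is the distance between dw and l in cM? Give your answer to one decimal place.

The recombinant classes are + l and dw +: 123 + 153 = 276.
Recombination frequency = 276/1000 = 0.2760 ≈ 27.6%, i.e. 27.6 cM.

27.6 cM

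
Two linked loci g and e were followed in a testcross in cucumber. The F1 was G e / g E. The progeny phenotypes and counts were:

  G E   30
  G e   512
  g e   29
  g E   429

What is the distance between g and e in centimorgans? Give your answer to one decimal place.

The recombinant classes are G E and g e: 30 + 29 = 59.
Recombination frequency = 59/1000 = 0.0590 ≈ 5.9%, i.e. 5.9 centimorgans.

5.9 centimorgans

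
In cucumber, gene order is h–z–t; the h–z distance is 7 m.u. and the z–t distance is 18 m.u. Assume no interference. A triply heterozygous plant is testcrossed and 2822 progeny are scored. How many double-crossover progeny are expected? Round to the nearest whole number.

Map distances give recombination frequencies of 0.070 and 0.180 for the two intervals.
With no interference, expected double-crossover frequency = 0.070 × 0.180 = 0.01260.
Expected number = 0.01260 × 2822 = 35.56 ≈ 36.

36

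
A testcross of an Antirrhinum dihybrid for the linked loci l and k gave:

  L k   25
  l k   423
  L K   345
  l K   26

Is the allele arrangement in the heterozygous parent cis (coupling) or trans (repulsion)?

cis

The two most frequent classes are L K (345) and l k (423); these are the parental (non-recombinant) types.
So the F1 carried L K on one chromosome and l k on the other — the recessive alleles are on the same chromosome (cis / coupling).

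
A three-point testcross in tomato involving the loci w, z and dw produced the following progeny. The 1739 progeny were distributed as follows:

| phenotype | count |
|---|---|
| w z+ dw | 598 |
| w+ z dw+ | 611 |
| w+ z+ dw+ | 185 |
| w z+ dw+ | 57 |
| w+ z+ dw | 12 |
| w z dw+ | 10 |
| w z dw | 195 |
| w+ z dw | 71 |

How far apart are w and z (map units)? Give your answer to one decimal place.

23.1 map units

The two most frequent reciprocal classes, w z+ dw and w+ z dw+, are the parental types, so the F1 was w z+ dw / w+ z dw+.
The two rarest classes, w+ z+ dw and w z dw+, are the double crossovers. Comparing them with the parentals, only the w allele has switched, so w is the middle locus and the order is dw – w – z.
Crossovers in the w–z interval produce the single-crossover classes w z dw and w+ z+ dw+ (195 + 185 = 380) plus the double crossovers (22).
RF(w–z) = (380 + 22) / 1739 = 402/1739 = 0.2312 → 23.1 map units.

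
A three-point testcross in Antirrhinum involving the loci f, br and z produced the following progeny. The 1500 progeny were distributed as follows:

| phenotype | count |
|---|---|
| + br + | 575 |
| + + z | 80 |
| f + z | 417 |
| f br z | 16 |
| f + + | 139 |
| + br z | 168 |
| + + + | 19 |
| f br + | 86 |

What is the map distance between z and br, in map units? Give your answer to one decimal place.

The two most frequent reciprocal classes, f + z and + br +, are the parental types, so the F1 was f + z / + br +.
The two rarest classes, f br z and + + +, are the double crossovers. Comparing them with the parentals, only the br allele has switched, so br is the middle locus and the order is z – br – f.
Crossovers in the z–br interval produce the single-crossover classes f + + and + br z (139 + 168 = 307) plus the double crossovers (35).
RF(z–br) = (307 + 35) / 1500 = 342/1500 = 0.2280 → 22.8 map units.

22.8 map units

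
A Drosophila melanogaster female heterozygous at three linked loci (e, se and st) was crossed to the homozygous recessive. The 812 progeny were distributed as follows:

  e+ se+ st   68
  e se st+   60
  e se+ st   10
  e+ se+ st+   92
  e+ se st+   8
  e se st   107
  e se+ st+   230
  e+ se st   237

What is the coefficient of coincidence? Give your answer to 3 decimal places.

The two most frequent reciprocal classes, e+ se st and e se+ st+, are the parental types, so the F1 was e+ se st / e se+ st+.
The two rarest classes, e+ se st+ and e se+ st, are the double crossovers. Comparing them with the parentals, only the st allele has switched, so st is the middle locus and the order is e – st – se.
e–st: (199 + 18)/812 = 0.2672; st–se: (128 + 18)/812 = 0.1798.
Expected DCO frequency = 0.2672 × 0.1798 ≈ 0.04804; observed = 18/812 ≈ 0.02217.
Coefficient of coincidence = 0.02217/0.04804 ≈ 0.461.

0.461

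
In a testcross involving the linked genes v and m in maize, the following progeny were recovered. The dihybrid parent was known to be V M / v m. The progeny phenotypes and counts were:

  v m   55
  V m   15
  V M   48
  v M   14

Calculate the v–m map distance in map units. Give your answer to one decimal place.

The recombinant classes are V m and v M: 15 + 14 = 29.
Recombination frequency = 29/132 = 0.2197 ≈ 22.0%, i.e. 22.0 map units.

22.0 map units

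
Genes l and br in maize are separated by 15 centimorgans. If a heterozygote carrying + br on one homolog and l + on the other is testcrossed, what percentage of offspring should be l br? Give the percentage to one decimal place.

7.5%

A map distance of 15 centimorgans corresponds to a recombination frequency of 0.150.
The F1 is + br / l +, so l br is a recombinant gamete class with expected frequency r/2 = 0.150/2 = 0.0750.
That is 0.0750 = 7.5% of the progeny.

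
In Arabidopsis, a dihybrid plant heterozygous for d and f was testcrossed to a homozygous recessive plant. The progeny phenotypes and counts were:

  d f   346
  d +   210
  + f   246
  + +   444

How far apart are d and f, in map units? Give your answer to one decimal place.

The two most frequent classes, + + (444) and d f (346), are the parental types, so the F1 was + + / d f.
The recombinant classes are + f and d +: 246 + 210 = 456.
Recombination frequency = 456/1246 = 0.3660 ≈ 36.6%, i.e. 36.6 map units.

36.6 map units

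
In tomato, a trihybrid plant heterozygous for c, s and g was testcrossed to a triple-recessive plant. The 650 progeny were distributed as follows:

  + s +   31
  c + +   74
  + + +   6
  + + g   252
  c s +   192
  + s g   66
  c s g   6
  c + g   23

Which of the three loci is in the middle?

The two most frequent reciprocal classes, c s + and + + g, are the parental types, so the F1 was c s + / + + g.
The two rarest classes, c s g and + + +, are the double crossovers. Comparing them with the parentals, only the g allele has switched, so g is the middle locus and the order is c – g – s.

g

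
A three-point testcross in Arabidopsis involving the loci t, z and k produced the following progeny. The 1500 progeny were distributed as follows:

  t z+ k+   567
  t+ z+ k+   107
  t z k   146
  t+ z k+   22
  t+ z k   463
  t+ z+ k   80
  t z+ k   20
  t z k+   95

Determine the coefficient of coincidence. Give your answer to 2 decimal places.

The two most frequent reciprocal classes, t+ z k and t z+ k+, are the parental types, so the F1 was t+ z k / t z+ k+.
The two rarest classes, t+ z k+ and t z+ k, are the double crossovers. Comparing them with the parentals, only the k allele has switched, so k is the middle locus and the order is t – k – z.
t–k: (253 + 42)/1500 = 0.1967; k–z: (175 + 42)/1500 = 0.1447.
Expected DCO frequency = 0.1967 × 0.1447 ≈ 0.02846; observed = 42/1500 ≈ 0.02800.
Coefficient of coincidence = 0.02800/0.02846 ≈ 0.98.

0.98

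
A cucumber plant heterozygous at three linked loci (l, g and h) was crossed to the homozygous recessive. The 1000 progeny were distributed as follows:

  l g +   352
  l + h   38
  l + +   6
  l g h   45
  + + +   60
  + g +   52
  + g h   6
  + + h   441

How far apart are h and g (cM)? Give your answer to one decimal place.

11.7 cM

The two most frequent reciprocal classes, + + h and l g +, are the parental types, so the F1 was + + h / l g +.
The two rarest classes, + g h and l + +, are the double crossovers. Comparing them with the parentals, only the g allele has switched, so g is the middle locus and the order is h – g – l.
Crossovers in the h–g interval produce the single-crossover classes + + + and l g h (60 + 45 = 105) plus the double crossovers (12).
RF(h–g) = (105 + 12) / 1000 = 117/1000 = 0.1170 → 11.7 cM.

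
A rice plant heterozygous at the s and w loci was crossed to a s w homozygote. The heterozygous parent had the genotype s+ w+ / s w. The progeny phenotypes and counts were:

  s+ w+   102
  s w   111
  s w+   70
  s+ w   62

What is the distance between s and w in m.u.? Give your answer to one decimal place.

38.3 m.u.

The recombinant classes are s+ w and s w+: 62 + 70 = 132.
Recombination frequency = 132/345 = 0.3826 ≈ 38.3%, i.e. 38.3 m.u.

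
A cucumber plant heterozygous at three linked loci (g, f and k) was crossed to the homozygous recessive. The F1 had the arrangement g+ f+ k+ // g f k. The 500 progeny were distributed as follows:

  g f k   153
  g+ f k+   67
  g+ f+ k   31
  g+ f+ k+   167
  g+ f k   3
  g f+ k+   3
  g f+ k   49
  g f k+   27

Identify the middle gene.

The two rarest classes, g f+ k+ and g+ f k, are the double crossovers. Comparing them with the parentals, only the g allele has switched, so g is the middle locus and the order is f – g – k.

g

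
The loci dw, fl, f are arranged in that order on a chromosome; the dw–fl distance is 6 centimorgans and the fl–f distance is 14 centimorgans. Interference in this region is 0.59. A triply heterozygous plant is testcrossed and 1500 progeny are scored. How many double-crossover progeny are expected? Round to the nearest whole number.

5

Map distances give recombination frequencies of 0.060 and 0.140 for the two intervals.
With interference 0.59 (so coincidence = 0.41), expected double-crossover frequency = 0.060 × 0.140 × 0.41 = 0.00344.
Expected number = 0.00344 × 1500 = 5.17 ≈ 5.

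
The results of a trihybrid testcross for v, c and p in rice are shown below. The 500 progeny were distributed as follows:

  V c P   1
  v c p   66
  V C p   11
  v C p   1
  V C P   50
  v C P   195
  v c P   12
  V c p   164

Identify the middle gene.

p

The two most frequent reciprocal classes, v C P and V c p, are the parental types, so the F1 was v C P / V c p.
The two rarest classes, v C p and V c P, are the double crossovers. Comparing them with the parentals, only the p allele has switched, so p is the middle locus and the order is c – p – v.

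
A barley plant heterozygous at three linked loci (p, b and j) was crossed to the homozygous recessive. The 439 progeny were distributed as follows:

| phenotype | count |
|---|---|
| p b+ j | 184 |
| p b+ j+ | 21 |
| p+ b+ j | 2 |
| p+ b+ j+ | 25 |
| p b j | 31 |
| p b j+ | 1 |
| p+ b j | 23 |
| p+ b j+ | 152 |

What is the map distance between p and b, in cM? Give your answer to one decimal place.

13.4 cM

The two most frequent reciprocal classes, p b+ j and p+ b j+, are the parental types, so the F1 was p b+ j / p+ b j+.
The two rarest classes, p+ b+ j and p b j+, are the double crossovers. Comparing them with the parentals, only the p allele has switched, so p is the middle locus and the order is j – p – b.
Crossovers in the p–b interval produce the single-crossover classes p b j and p+ b+ j+ (31 + 25 = 56) plus the double crossovers (3).
RF(p–b) = (56 + 3) / 439 = 59/439 = 0.1344 → 13.4 cM.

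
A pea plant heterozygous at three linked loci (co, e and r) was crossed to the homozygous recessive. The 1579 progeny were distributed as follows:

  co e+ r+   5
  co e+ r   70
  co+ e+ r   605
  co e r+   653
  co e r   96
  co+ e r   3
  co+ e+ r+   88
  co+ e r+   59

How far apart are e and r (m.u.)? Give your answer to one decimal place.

12.2 m.u.

The two most frequent reciprocal classes, co e r+ and co+ e+ r, are the parental types, so the F1 was co e r+ / co+ e+ r.
The two rarest classes, co e+ r+ and co+ e r, are the double crossovers. Comparing them with the parentals, only the e allele has switched, so e is the middle locus and the order is co – e – r.
Crossovers in the e–r interval produce the single-crossover classes co e r and co+ e+ r+ (96 + 88 = 184) plus the double crossovers (8).
RF(e–r) = (184 + 8) / 1579 = 192/1579 = 0.1216 → 12.2 m.u.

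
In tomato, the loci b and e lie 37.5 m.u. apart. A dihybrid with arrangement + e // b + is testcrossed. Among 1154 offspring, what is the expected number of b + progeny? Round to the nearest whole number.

A map distance of 37.5 m.u. corresponds to a recombination frequency of 0.375.
The F1 is + e / b +, so b + is a parental gamete class with expected frequency (1 − r)/2 = 0.625/2 = 0.3125.
Expected number = 0.3125 × 1154 = 360.62 ≈ 361.

361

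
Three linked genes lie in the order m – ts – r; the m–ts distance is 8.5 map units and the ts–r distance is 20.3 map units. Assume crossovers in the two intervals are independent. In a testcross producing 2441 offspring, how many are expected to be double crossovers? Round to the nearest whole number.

42

Map distances give recombination frequencies of 0.085 and 0.203 for the two intervals.
With no interference, expected double-crossover frequency = 0.085 × 0.203 = 0.01726.
Expected number = 0.01726 × 2441 = 42.12 ≈ 42.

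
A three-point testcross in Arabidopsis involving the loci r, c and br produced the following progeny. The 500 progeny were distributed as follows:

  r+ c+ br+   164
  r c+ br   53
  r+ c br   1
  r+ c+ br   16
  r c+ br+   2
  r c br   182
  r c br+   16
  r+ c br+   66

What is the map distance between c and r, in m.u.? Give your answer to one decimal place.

24.4 m.u.

The two most frequent reciprocal classes, r c br and r+ c+ br+, are the parental types, so the F1 was r c br / r+ c+ br+.
The two rarest classes, r+ c br and r c+ br+, are the double crossovers. Comparing them with the parentals, only the r allele has switched, so r is the middle locus and the order is c – r – br.
Crossovers in the c–r interval produce the single-crossover classes r c+ br and r+ c br+ (53 + 66 = 119) plus the double crossovers (3).
RF(c–r) = (119 + 3) / 500 = 122/500 = 0.2440 → 24.4 m.u.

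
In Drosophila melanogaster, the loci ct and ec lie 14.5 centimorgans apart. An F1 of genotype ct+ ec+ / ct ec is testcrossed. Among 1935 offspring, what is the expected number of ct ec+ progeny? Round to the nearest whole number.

A map distance of 14.5 centimorgans corresponds to a recombination frequency of 0.145.
The F1 is ct+ ec+ / ct ec, so ct ec+ is a recombinant gamete class with expected frequency r/2 = 0.145/2 = 0.0725.
Expected number = 0.0725 × 1935 = 140.29 ≈ 140.

140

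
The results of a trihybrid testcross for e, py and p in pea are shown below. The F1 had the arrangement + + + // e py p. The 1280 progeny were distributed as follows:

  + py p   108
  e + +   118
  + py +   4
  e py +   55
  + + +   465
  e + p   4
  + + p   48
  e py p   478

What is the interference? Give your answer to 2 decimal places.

The two rarest classes, + py + and e + p, are the double crossovers. Comparing them with the parentals, only the py allele has switched, so py is the middle locus and the order is p – py – e.
p–py: (103 + 8)/1280 = 0.0867; py–e: (226 + 8)/1280 = 0.1828.
Expected DCO frequency = 0.0867 × 0.1828 ≈ 0.01585; observed = 8/1280 ≈ 0.00625.
Coefficient of coincidence = 0.00625/0.01585 ≈ 0.39; interference = 1 − 0.39 = 0.61.

0.61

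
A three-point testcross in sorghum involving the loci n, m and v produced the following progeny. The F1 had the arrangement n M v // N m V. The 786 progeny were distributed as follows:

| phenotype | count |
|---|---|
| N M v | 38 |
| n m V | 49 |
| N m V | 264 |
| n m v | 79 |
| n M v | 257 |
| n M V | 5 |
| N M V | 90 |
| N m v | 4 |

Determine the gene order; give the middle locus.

v

The two rarest classes, n M V and N m v, are the double crossovers. Comparing them with the parentals, only the v allele has switched, so v is the middle locus and the order is m – v – n.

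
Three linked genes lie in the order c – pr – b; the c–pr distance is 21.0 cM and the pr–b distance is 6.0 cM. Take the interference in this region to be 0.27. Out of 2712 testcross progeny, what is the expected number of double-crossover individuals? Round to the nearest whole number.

25

Map distances give recombination frequencies of 0.210 and 0.060 for the two intervals.
With interference 0.27 (so coincidence = 0.73), expected double-crossover frequency = 0.210 × 0.060 × 0.73 = 0.00920.
Expected number = 0.00920 × 2712 = 24.94 ≈ 25.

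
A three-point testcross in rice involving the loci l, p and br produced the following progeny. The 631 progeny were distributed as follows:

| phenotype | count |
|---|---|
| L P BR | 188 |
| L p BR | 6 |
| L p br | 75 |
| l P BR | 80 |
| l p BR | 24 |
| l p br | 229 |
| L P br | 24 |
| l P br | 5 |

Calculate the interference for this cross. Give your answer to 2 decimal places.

0.29

The two most frequent reciprocal classes, l p br and L P BR, are the parental types, so the F1 was l p br / L P BR.
The two rarest classes, l P br and L p BR, are the double crossovers. Comparing them with the parentals, only the p allele has switched, so p is the middle locus and the order is br – p – l.
br–p: (48 + 11)/631 = 0.0935; p–l: (155 + 11)/631 = 0.2631.
Expected DCO frequency = 0.0935 × 0.2631 ≈ 0.02460; observed = 11/631 ≈ 0.01743.
Coefficient of coincidence = 0.01743/0.02460 ≈ 0.71; interference = 1 − 0.71 = 0.29.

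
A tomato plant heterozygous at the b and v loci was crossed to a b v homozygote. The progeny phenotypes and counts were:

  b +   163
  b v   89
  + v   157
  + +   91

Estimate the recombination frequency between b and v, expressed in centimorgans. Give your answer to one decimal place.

The two most frequent classes, + v (157) and b + (163), are the parental types, so the F1 was + v / b +.
The recombinant classes are + + and b v: 91 + 89 = 180.
Recombination frequency = 180/500 = 0.3600 ≈ 36.0%, i.e. 36.0 centimorgans.

36.0 centimorgans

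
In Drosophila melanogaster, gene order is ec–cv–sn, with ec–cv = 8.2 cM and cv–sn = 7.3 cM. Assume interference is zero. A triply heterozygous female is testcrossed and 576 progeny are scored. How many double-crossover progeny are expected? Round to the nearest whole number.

3

Map distances give recombination frequencies of 0.082 and 0.073 for the two intervals.
With no interference, expected double-crossover frequency = 0.082 × 0.073 = 0.00599.
Expected number = 0.00599 × 576 = 3.45 ≈ 3.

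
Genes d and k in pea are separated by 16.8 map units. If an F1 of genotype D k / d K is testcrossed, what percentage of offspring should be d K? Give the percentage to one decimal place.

A map distance of 16.8 map units corresponds to a recombination frequency of 0.168.
The F1 is D k / d K, so d K is a parental gamete class with expected frequency (1 − r)/2 = 0.832/2 = 0.4160.
That is 0.4160 = 41.6% of the progeny.

41.6%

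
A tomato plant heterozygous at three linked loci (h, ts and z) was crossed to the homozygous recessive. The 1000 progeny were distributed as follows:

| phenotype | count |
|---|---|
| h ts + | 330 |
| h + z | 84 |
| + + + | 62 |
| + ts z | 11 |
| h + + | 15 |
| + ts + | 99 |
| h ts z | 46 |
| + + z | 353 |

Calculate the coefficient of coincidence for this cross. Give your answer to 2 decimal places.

The two most frequent reciprocal classes, + + z and h ts +, are the parental types, so the F1 was + + z / h ts +.
The two rarest classes, + ts z and h + +, are the double crossovers. Comparing them with the parentals, only the ts allele has switched, so ts is the middle locus and the order is z – ts – h.
z–ts: (108 + 26)/1000 = 0.1340; ts–h: (183 + 26)/1000 = 0.2090.
Expected DCO frequency = 0.1340 × 0.2090 ≈ 0.02801; observed = 26/1000 ≈ 0.02600.
Coefficient of coincidence = 0.02600/0.02801 ≈ 0.93.

0.93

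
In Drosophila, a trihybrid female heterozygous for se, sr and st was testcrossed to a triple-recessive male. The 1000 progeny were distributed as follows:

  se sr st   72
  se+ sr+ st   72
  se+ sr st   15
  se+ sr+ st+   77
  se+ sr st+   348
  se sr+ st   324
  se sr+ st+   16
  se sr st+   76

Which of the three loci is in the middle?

st

The two most frequent reciprocal classes, se+ sr st+ and se sr+ st, are the parental types, so the F1 was se+ sr st+ / se sr+ st.
The two rarest classes, se+ sr st and se sr+ st+, are the double crossovers. Comparing them with the parentals, only the st allele has switched, so st is the middle locus and the order is sr – st – se.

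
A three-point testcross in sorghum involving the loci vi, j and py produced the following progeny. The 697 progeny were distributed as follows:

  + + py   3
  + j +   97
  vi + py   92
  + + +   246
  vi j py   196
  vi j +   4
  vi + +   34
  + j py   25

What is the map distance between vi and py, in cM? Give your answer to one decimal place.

9.5 cM

The two most frequent reciprocal classes, + + + and vi j py, are the parental types, so the F1 was + + + / vi j py.
The two rarest classes, + + py and vi j +, are the double crossovers. Comparing them with the parentals, only the py allele has switched, so py is the middle locus and the order is j – py – vi.
Crossovers in the py–vi interval produce the single-crossover classes vi + + and + j py (34 + 25 = 59) plus the double crossovers (7).
RF(py–vi) = (59 + 7) / 697 = 66/697 = 0.0947 → 9.5 cM.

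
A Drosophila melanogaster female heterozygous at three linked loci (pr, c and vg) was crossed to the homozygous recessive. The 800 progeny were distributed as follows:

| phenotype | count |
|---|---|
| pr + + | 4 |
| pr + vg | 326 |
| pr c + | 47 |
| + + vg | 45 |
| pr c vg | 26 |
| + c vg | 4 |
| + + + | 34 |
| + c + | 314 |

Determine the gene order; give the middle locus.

vg

The two most frequent reciprocal classes, pr + vg and + c +, are the parental types, so the F1 was pr + vg / + c +.
The two rarest classes, pr + + and + c vg, are the double crossovers. Comparing them with the parentals, only the vg allele has switched, so vg is the middle locus and the order is c – vg – pr.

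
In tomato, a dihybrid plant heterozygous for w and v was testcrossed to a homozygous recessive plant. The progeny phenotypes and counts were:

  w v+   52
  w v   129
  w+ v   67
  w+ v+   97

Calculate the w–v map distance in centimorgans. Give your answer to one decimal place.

The two most frequent classes, w+ v+ (97) and w v (129), are the parental types, so the F1 was w+ v+ / w v.
The recombinant classes are w+ v and w v+: 67 + 52 = 119.
Recombination frequency = 119/345 = 0.3449 ≈ 34.5%, i.e. 34.5 centimorgans.

34.5 centimorgans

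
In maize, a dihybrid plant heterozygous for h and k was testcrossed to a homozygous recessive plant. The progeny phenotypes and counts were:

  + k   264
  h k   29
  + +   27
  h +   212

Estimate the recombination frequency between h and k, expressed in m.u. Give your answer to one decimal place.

The two most frequent classes, + k (264) and h + (212), are the parental types, so the F1 was + k / h +.
The recombinant classes are + + and h k: 27 + 29 = 56.
Recombination frequency = 56/532 = 0.1053 ≈ 10.5%, i.e. 10.5 m.u.

10.5 m.u.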